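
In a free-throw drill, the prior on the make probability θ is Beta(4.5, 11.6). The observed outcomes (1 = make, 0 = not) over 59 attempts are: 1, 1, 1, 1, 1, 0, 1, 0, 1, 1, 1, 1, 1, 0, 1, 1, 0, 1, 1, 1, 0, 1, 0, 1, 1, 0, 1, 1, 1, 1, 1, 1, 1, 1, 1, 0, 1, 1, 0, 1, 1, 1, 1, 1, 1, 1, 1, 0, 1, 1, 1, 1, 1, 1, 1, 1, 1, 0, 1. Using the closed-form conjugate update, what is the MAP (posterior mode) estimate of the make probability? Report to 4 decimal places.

The Beta prior is conjugate to a Binomial/Bernoulli likelihood; the update adds successes to α and failures to β.
Posterior: Beta(α+k, β+n−k) = Beta(4.5+48, 11.6+11) = Beta(52.5, 22.6).
Mode of Beta(a,b) for a,b>1 is (a−1)/(a+b−2) = 51.5/73.1 = 0.7045.

0.7045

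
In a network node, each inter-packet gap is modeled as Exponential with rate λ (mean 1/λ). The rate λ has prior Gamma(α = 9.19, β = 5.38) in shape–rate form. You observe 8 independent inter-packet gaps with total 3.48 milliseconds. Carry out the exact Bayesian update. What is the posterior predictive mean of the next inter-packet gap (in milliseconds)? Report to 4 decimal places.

With a Gamma(shape α, rate β) prior on the exponential rate λ, the posterior after n observations with total T = Σxᵢ is Gamma(α+n, β+T).
Posterior: Gamma(9.19+8, 5.38+3.48) = Gamma(17.19, 8.86).
The predictive distribution for the next observation is Lomax; its mean is β/(α−1) = 8.86/16.19 = 0.5473.

0.5473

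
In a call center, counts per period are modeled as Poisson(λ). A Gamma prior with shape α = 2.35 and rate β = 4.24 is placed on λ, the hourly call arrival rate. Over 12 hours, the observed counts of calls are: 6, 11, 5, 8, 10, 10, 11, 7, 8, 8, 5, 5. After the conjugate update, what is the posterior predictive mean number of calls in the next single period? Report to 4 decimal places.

5.9329

With a Gamma(shape α, rate β) prior, the Poisson likelihood is conjugate: the posterior is Gamma(α + ΣXᵢ, β + n).
Sum of counts S = 94 over n = 12 hours.
Posterior: Gamma(α+S, β+n) = Gamma(2.35+94, 4.24+12) = Gamma(96.35, 16.24).
The predictive distribution for one future period is NegBinom with mean α/β = 5.9329.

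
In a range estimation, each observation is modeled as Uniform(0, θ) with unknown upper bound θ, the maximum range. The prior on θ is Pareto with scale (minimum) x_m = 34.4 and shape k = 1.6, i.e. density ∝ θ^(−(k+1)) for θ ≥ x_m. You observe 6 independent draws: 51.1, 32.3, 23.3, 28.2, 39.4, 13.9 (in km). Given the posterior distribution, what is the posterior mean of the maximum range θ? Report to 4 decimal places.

A Pareto(scale x_m, shape k) prior on the upper bound θ of Uniform(0, θ) is conjugate: posterior is Pareto(max(x_m, max xᵢ), k + n).
Sample maximum = 51.1; prior scale x_m = 34.4 → posterior scale = max = 51.1.
Posterior shape = 1.6 + 6 = 7.6.
E[θ|data] = k·x_m/(k−1) = 7.6·51.1/6.6 = 58.8424.

58.8424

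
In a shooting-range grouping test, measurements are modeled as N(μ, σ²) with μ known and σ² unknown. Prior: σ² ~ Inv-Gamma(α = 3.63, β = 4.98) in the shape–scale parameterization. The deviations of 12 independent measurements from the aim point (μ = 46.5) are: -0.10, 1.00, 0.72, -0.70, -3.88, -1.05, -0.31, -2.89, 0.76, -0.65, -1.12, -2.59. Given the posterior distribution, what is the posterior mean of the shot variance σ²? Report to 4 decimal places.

With known mean μ and an Inverse-Gamma(α, β) prior on σ², the Normal likelihood is conjugate: posterior is Inv-Gamma(α + n/2, β + Σ(xᵢ−μ)²/2).
Σ(xᵢ−μ)² = (-0.10)² + (1.00)² + (0.72)² + (-0.70)² + (-3.88)² + (-1.05)² + (-0.31)² + (-2.89)² + (0.76)² + (-0.65)² + (-1.12)² + (-2.59)² = 35.5861.
Posterior: Inv-Gamma(3.63 + 12/2, 4.98 + 35.5861/2) = Inv-Gamma(9.63, 22.77305).
E[σ²|data] = β/(α−1) = 22.77305/8.63 = 2.6388.

2.6388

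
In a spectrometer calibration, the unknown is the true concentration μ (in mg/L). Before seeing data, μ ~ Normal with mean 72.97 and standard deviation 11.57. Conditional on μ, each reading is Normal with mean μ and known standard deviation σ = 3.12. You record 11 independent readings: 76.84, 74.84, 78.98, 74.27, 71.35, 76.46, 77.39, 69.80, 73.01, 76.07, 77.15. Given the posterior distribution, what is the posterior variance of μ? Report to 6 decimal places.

For Normal data with known variance σ², a Normal(μ₀, σ₀²) prior on μ is conjugate. Posterior precision = 1/σ₀² + n/σ²; posterior mean is the precision-weighted average of μ₀ and x̄.
σ₀² = 11.57² = 133.8649, σ² = 3.12² = 9.7344; σ² + n·σ₀² = 9.7344 + 11·133.8649 = 1482.2483.
Posterior precision = 1/σ₀² + n/σ² = 1/133.8649 + 11/9.7344 = (σ² + n·σ₀²)/(σ₀²σ²) = 1482.2483/(133.8649·9.7344); posterior variance σₙ² = σ₀²σ²/(σ² + n·σ₀²) = 133.8649·9.7344/1482.2483 = 0.879134.

0.879134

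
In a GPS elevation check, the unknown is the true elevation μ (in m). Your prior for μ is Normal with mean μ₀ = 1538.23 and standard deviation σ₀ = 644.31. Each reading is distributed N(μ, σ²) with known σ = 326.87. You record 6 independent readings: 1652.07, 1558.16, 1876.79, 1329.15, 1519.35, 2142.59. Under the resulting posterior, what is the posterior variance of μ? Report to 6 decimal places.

17074.900798

For Normal data with known variance σ², a Normal(μ₀, σ₀²) prior on μ is conjugate. Posterior precision = 1/σ₀² + n/σ²; posterior mean is the precision-weighted average of μ₀ and x̄.
σ₀² = 644.31² = 415135.3761, σ² = 326.87² = 106843.9969; σ² + n·σ₀² = 106843.9969 + 6·415135.3761 = 2597656.2535.
Posterior precision = 1/σ₀² + n/σ² = 1/415135.3761 + 6/106843.9969 = (σ² + n·σ₀²)/(σ₀²σ²) = 2597656.2535/(415135.3761·106843.9969); posterior variance σₙ² = σ₀²σ²/(σ² + n·σ₀²) = 415135.3761·106843.9969/2597656.2535 = 17074.900798.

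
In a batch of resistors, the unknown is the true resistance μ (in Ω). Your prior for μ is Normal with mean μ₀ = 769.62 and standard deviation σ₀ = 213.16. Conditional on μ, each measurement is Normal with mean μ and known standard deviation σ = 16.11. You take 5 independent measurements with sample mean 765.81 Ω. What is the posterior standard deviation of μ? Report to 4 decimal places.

7.2005

For Normal data with known variance σ², a Normal(μ₀, σ₀²) prior on μ is conjugate. Posterior precision = 1/σ₀² + n/σ²; posterior mean is the precision-weighted average of μ₀ and x̄.
σ₀² = 213.16² = 45437.1856, σ² = 16.11² = 259.5321; σ² + n·σ₀² = 259.5321 + 5·45437.1856 = 227445.4601.
Posterior precision = 1/σ₀² + n/σ² = 1/45437.1856 + 5/259.5321 = (σ² + n·σ₀²)/(σ₀²σ²) = 227445.4601/(45437.1856·259.5321); posterior variance σₙ² = σ₀²σ²/(σ² + n·σ₀²) = 45437.1856·259.5321/227445.4601 = 51.847191.
Posterior SD = √σₙ² = √(45437.1856·259.5321/227445.4601) = 7.2005.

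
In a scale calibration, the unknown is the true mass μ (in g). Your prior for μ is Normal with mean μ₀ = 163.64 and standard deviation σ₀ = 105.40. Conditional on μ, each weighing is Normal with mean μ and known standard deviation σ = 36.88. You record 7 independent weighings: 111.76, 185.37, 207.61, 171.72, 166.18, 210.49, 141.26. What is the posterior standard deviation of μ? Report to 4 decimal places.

13.8190

For Normal data with known variance σ², a Normal(μ₀, σ₀²) prior on μ is conjugate. Posterior precision = 1/σ₀² + n/σ²; posterior mean is the precision-weighted average of μ₀ and x̄.
σ₀² = 105.40² = 11109.16, σ² = 36.88² = 1360.1344; σ² + n·σ₀² = 1360.1344 + 7·11109.16 = 79124.2544.
Posterior precision = 1/σ₀² + n/σ² = 1/11109.16 + 7/1360.1344 = (σ² + n·σ₀²)/(σ₀²σ²) = 79124.2544/(11109.16·1360.1344); posterior variance σₙ² = σ₀²σ²/(σ² + n·σ₀²) = 11109.16·1360.1344/79124.2544 = 190.964841.
Posterior SD = √σₙ² = √(11109.16·1360.1344/79124.2544) = 13.8190.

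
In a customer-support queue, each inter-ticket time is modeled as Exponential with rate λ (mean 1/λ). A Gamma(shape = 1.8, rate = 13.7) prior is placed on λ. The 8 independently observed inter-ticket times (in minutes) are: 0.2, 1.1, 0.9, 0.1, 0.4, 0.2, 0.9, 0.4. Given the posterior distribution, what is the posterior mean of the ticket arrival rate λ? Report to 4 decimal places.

0.5475

With a Gamma(shape α, rate β) prior on the exponential rate λ, the posterior after n observations with total T = Σxᵢ is Gamma(α+n, β+T).
Sum of observations T = 4.2 minutes; n = 8.
Posterior: Gamma(1.8+8, 13.7+4.2) = Gamma(9.8, 17.9).
Posterior mean of λ = α/β = 9.8/17.9 = 0.5475.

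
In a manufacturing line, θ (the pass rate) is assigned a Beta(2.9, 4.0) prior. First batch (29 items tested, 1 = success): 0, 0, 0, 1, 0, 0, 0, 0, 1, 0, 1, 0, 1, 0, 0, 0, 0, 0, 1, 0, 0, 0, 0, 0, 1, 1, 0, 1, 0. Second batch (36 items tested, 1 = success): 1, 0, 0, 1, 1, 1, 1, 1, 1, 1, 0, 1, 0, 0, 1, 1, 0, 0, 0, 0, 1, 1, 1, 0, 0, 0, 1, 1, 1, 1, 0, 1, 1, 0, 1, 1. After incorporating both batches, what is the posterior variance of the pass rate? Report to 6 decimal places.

The Beta prior is conjugate to a Binomial/Bernoulli likelihood; the update adds successes to α and failures to β.
After batch 1: Beta(2.9+8, 4.0+21) = Beta(10.9, 25.0).
After batch 2: Beta(10.9+22, 25.0+14) = Beta(32.9, 39.0).
Var = αβ/((α+β)²(α+β+1)) = 32.9·39.0/(71.9²·72.9) = 0.003405.

0.003405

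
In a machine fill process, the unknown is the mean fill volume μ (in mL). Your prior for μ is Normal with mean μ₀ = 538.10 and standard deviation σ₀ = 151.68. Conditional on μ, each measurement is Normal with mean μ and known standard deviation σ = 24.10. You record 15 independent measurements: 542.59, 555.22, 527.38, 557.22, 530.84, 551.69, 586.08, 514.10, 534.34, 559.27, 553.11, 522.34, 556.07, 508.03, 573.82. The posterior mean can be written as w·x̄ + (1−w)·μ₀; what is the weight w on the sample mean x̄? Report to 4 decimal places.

For Normal data with known variance σ², a Normal(μ₀, σ₀²) prior on μ is conjugate. Posterior precision = 1/σ₀² + n/σ²; posterior mean is the precision-weighted average of μ₀ and x̄.
σ₀² = 151.68² = 23006.8224, σ² = 24.10² = 580.81. Prior precision 1/σ₀² = 1/23006.8224; data precision n/σ² = 15/580.81.
w = (n/σ²)/(1/σ₀² + n/σ²) = n·σ₀²/(σ² + n·σ₀²) = 15·23006.8224/(580.81 + 15·23006.8224) = 345102.336/345683.146 = 0.9983.

0.9983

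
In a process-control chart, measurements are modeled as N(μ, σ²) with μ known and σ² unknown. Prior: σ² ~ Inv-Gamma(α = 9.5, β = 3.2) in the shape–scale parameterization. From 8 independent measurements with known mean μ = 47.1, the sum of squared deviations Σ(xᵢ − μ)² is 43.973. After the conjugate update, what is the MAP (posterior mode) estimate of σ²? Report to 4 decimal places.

With known mean μ and an Inverse-Gamma(α, β) prior on σ², the Normal likelihood is conjugate: posterior is Inv-Gamma(α + n/2, β + Σ(xᵢ−μ)²/2).
Posterior: Inv-Gamma(9.5 + 8/2, 3.2 + 43.973/2) = Inv-Gamma(13.50, 25.1865).
Mode = β/(α+1) = 25.1865/14.50 = 1.7370.

1.7370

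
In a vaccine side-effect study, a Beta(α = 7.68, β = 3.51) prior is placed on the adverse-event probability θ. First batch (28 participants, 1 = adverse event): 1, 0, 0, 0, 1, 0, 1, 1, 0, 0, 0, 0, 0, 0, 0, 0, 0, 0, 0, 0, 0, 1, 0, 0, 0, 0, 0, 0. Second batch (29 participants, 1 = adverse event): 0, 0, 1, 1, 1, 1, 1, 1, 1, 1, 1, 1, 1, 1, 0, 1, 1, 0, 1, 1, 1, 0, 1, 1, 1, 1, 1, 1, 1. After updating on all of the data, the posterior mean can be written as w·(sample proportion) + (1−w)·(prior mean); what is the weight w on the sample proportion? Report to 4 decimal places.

0.8359

The Beta prior is conjugate to a Binomial/Bernoulli likelihood; the update adds successes to α and failures to β.
Total number of participants: n = 28 + 29 = 57.
Posterior mean = (α₀+k)/(α₀+β₀+n) = [n/(α₀+β₀+n)]·(k/n) + [(α₀+β₀)/(α₀+β₀+n)]·α₀/(α₀+β₀), so only n and the prior enter the weight.
The weight on the data is w = n/(α₀+β₀+n) = 57/(7.68+3.51+57) = 57/68.19 = 0.8359.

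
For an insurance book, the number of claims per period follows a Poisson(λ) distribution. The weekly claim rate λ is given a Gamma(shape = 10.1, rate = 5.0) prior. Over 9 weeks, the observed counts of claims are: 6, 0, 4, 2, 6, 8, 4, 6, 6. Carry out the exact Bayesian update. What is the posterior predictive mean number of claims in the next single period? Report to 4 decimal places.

3.7214

With a Gamma(shape α, rate β) prior, the Poisson likelihood is conjugate: the posterior is Gamma(α + ΣXᵢ, β + n).
Sum of counts S = 42 over n = 9 weeks.
Posterior: Gamma(α+S, β+n) = Gamma(10.1+42, 5.0+9) = Gamma(52.1, 14.0).
The predictive distribution for one future period is NegBinom with mean α/β = 3.7214.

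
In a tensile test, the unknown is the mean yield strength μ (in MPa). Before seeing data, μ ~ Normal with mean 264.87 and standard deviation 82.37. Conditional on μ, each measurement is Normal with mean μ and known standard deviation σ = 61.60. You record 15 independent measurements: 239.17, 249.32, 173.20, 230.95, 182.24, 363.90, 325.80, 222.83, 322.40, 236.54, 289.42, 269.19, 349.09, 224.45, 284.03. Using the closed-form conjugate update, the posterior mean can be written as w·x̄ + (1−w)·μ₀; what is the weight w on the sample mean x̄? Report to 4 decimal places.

For Normal data with known variance σ², a Normal(μ₀, σ₀²) prior on μ is conjugate. Posterior precision = 1/σ₀² + n/σ²; posterior mean is the precision-weighted average of μ₀ and x̄.
σ₀² = 82.37² = 6784.8169, σ² = 61.60² = 3794.56. Prior precision 1/σ₀² = 1/6784.8169; data precision n/σ² = 15/3794.56.
w = (n/σ²)/(1/σ₀² + n/σ²) = n·σ₀²/(σ² + n·σ₀²) = 15·6784.8169/(3794.56 + 15·6784.8169) = 101772.2535/105566.8135 = 0.9641.

0.9641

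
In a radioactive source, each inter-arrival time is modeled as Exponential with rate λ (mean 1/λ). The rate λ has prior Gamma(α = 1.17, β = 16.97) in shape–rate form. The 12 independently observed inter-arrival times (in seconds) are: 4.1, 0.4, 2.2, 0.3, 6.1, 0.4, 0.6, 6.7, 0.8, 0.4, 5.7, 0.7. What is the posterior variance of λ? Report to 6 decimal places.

With a Gamma(shape α, rate β) prior on the exponential rate λ, the posterior after n observations with total T = Σxᵢ is Gamma(α+n, β+T).
Sum of observations T = 28.4 seconds; n = 12.
Posterior: Gamma(1.17+12, 16.97+28.4) = Gamma(13.17, 45.37).
Var = α/β² = 0.006398.

0.006398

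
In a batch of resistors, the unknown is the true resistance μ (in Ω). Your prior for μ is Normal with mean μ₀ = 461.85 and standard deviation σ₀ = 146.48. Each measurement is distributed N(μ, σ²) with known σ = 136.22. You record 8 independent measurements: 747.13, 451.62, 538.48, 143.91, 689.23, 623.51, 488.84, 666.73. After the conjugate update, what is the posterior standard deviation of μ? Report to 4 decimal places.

For Normal data with known variance σ², a Normal(μ₀, σ₀²) prior on μ is conjugate. Posterior precision = 1/σ₀² + n/σ²; posterior mean is the precision-weighted average of μ₀ and x̄.
σ₀² = 146.48² = 21456.3904, σ² = 136.22² = 18555.8884; σ² + n·σ₀² = 18555.8884 + 8·21456.3904 = 190207.0116.
Posterior precision = 1/σ₀² + n/σ² = 1/21456.3904 + 8/18555.8884 = (σ² + n·σ₀²)/(σ₀²σ²) = 190207.0116/(21456.3904·18555.8884); posterior variance σₙ² = σ₀²σ²/(σ² + n·σ₀²) = 21456.3904·18555.8884/190207.0116 = 2093.205620.
Posterior SD = √σₙ² = √(21456.3904·18555.8884/190207.0116) = 45.7516.

45.7516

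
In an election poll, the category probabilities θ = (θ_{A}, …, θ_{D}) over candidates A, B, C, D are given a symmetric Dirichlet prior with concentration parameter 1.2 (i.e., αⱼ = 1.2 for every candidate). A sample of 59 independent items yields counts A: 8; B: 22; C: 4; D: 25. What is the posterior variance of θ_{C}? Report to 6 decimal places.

The Dirichlet prior is conjugate to the Multinomial likelihood: each posterior αⱼ = prior αⱼ + observed count nⱼ.
Posterior concentration: (9.2, 23.2, 5.2, 26.2), total = 63.8.
Var[θ_j] = α_j(Σα−α_j)/((Σα)²(Σα+1)) = 5.2·58.6/(63.8²·64.8) = 0.001155.

0.001155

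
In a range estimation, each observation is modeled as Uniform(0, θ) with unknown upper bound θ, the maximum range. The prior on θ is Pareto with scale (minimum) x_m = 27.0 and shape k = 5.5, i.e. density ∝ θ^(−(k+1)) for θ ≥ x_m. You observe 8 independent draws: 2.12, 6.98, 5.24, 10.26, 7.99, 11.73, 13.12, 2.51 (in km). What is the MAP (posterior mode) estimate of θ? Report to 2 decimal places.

27.00

A Pareto(scale x_m, shape k) prior on the upper bound θ of Uniform(0, θ) is conjugate: posterior is Pareto(max(x_m, max xᵢ), k + n).
Sample maximum = 13.12; prior scale x_m = 27.0 → posterior scale = max = 27.00.
Posterior shape = 5.5 + 8 = 13.5.
The Pareto density is decreasing on [x_m, ∞), so the mode is x_m = 27.00.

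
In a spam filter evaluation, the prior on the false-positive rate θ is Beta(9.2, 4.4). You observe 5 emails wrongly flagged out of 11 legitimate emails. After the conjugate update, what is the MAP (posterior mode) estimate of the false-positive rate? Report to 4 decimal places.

The Beta prior is conjugate to a Binomial/Bernoulli likelihood; the update adds successes to α and failures to β.
Posterior: Beta(α+k, β+n−k) = Beta(9.2+5, 4.4+6) = Beta(14.2, 10.4).
Mode of Beta(a,b) for a,b>1 is (a−1)/(a+b−2) = 13.2/22.6 = 0.5841.

0.5841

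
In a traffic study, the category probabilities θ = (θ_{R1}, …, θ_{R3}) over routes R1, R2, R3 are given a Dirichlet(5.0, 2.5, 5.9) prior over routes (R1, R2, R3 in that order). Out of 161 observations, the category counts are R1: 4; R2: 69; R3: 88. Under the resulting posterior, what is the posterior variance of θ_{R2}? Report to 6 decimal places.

0.001379

The Dirichlet prior is conjugate to the Multinomial likelihood: each posterior αⱼ = prior αⱼ + observed count nⱼ.
Posterior concentration: (9.0, 71.5, 93.9), total = 174.4.
Var[θ_j] = α_j(Σα−α_j)/((Σα)²(Σα+1)) = 71.5·102.9/(174.4²·175.4) = 0.001379.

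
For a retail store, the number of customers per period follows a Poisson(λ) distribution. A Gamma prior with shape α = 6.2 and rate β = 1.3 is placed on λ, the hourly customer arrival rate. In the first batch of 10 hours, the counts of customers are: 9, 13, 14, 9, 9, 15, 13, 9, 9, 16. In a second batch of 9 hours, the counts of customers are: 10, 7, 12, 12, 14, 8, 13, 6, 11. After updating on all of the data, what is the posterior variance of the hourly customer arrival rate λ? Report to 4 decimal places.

0.5222

With a Gamma(shape α, rate β) prior, the Poisson likelihood is conjugate: the posterior is Gamma(α + ΣXᵢ, β + n).
Batch 1: sum of counts S = 116 over n = 10 hours.
After batch 1: Gamma(α+S, β+n) = Gamma(6.2+116, 1.3+10) = Gamma(122.2, 11.3).
Batch 2: sum of counts S = 93 over n = 9 hours.
After batch 2: Gamma(α+S, β+n) = Gamma(122.2+93, 11.3+9) = Gamma(215.2, 20.3).
Var = α/β² = 215.2/20.3² = 0.5222.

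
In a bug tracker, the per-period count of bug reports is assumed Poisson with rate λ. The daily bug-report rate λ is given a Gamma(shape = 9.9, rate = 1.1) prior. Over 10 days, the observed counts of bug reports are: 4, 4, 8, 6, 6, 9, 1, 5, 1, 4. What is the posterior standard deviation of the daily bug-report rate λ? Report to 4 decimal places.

0.6855

With a Gamma(shape α, rate β) prior, the Poisson likelihood is conjugate: the posterior is Gamma(α + ΣXᵢ, β + n).
Sum of counts S = 48 over n = 10 days.
Posterior: Gamma(α+S, β+n) = Gamma(9.9+48, 1.1+10) = Gamma(57.9, 11.1).
SD = √α/β = √57.9/11.1 = 0.6855.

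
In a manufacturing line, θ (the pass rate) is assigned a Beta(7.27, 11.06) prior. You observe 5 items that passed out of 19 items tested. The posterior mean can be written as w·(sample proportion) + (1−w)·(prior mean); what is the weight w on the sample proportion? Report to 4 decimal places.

The Beta prior is conjugate to a Binomial/Bernoulli likelihood; the update adds successes to α and failures to β.
Posterior mean = (α₀+k)/(α₀+β₀+n) = [n/(α₀+β₀+n)]·(k/n) + [(α₀+β₀)/(α₀+β₀+n)]·α₀/(α₀+β₀), so only n and the prior enter the weight.
The weight on the data is w = n/(α₀+β₀+n) = 19/(7.27+11.06+19) = 19/37.33 = 0.5090.

0.5090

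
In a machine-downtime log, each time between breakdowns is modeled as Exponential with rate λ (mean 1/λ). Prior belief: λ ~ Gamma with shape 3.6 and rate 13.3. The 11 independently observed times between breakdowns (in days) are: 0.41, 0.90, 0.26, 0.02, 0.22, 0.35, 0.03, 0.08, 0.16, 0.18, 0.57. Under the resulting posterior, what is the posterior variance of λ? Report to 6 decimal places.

With a Gamma(shape α, rate β) prior on the exponential rate λ, the posterior after n observations with total T = Σxᵢ is Gamma(α+n, β+T).
Sum of observations T = 3.18 days; n = 11.
Posterior: Gamma(3.6+11, 13.3+3.18) = Gamma(14.6, 16.48).
Var = α/β² = 0.053757.

0.053757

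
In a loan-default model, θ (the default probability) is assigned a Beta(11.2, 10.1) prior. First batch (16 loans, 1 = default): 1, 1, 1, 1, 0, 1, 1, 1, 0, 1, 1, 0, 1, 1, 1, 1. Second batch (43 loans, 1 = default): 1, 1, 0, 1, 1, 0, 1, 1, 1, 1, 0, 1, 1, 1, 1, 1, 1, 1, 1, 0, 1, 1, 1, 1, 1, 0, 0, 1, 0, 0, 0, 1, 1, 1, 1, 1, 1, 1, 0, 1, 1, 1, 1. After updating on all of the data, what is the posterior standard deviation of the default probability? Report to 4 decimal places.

The Beta prior is conjugate to a Binomial/Bernoulli likelihood; the update adds successes to α and failures to β.
After batch 1: Beta(11.2+13, 10.1+3) = Beta(24.2, 13.1).
After batch 2: Beta(24.2+33, 13.1+10) = Beta(57.2, 23.1).
Var = αβ/((α+β)²(α+β+1)) = 57.2·23.1/(80.3²·81.3) = 0.00252050; SD = √0.00252050 = 0.0502.

0.0502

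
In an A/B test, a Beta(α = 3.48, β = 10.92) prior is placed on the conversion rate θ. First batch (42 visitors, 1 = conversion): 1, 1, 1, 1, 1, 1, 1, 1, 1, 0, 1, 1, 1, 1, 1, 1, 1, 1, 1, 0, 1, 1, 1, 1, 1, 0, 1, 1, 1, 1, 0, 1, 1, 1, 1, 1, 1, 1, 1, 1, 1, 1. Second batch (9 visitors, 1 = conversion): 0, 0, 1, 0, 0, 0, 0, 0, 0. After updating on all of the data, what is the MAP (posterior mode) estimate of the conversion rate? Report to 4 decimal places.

0.6543

The Beta prior is conjugate to a Binomial/Bernoulli likelihood; the update adds successes to α and failures to β.
After batch 1: Beta(3.48+38, 10.92+4) = Beta(41.48, 14.92).
After batch 2: Beta(41.48+1, 14.92+8) = Beta(42.48, 22.92).
Mode of Beta(a,b) for a,b>1 is (a−1)/(a+b−2) = 41.48/63.40 = 0.6543.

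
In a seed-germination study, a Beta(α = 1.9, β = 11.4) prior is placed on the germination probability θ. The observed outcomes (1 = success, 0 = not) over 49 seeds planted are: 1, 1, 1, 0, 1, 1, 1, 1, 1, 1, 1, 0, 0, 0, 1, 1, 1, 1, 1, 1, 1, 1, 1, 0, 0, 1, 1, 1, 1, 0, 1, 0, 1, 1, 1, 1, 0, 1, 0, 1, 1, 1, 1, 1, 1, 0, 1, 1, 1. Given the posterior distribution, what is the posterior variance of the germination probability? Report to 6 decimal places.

0.003638

The Beta prior is conjugate to a Binomial/Bernoulli likelihood; the update adds successes to α and failures to β.
Posterior: Beta(α+k, β+n−k) = Beta(1.9+38, 11.4+11) = Beta(39.9, 22.4).
Var = αβ/((α+β)²(α+β+1)) = 39.9·22.4/(62.3²·63.3) = 0.003638.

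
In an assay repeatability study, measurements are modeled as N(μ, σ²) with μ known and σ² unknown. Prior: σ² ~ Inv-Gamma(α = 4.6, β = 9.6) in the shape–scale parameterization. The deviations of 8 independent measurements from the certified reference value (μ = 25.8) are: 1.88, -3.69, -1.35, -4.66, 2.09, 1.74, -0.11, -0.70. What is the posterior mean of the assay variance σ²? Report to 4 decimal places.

With known mean μ and an Inverse-Gamma(α, β) prior on σ², the Normal likelihood is conjugate: posterior is Inv-Gamma(α + n/2, β + Σ(xᵢ−μ)²/2).
Σ(xᵢ−μ)² = (1.88)² + (-3.69)² + (-1.35)² + (-4.66)² + (2.09)² + (1.74)² + (-0.11)² + (-0.70)² = 48.5864.
Posterior: Inv-Gamma(4.6 + 8/2, 9.6 + 48.5864/2) = Inv-Gamma(8.60, 33.89320).
E[σ²|data] = β/(α−1) = 33.89320/7.60 = 4.4596.

4.4596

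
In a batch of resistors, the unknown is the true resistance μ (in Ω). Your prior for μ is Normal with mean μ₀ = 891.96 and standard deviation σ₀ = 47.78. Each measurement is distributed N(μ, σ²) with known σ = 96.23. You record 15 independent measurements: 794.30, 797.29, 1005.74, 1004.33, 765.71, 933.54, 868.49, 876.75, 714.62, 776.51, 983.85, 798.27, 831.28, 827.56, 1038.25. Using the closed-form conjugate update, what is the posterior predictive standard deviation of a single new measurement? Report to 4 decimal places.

For Normal data with known variance σ², a Normal(μ₀, σ₀²) prior on μ is conjugate. Posterior precision = 1/σ₀² + n/σ²; posterior mean is the precision-weighted average of μ₀ and x̄.
σ₀² = 47.78² = 2282.9284, σ² = 96.23² = 9260.2129; σ² + n·σ₀² = 9260.2129 + 15·2282.9284 = 43504.1389.
Posterior precision = 1/σ₀² + n/σ² = 1/2282.9284 + 15/9260.2129 = (σ² + n·σ₀²)/(σ₀²σ²) = 43504.1389/(2282.9284·9260.2129); posterior variance σₙ² = σ₀²σ²/(σ² + n·σ₀²) = 2282.9284·9260.2129/43504.1389 = 485.940041.
Predictive variance for one new observation = σₙ² + σ² = 2282.9284·9260.2129/43504.1389 + 9260.2129 = σ²·(σ₀² + 43504.1389)/43504.1389 = 9260.2129·45787.0673/43504.1389 = 9746.152941; SD = √(9260.2129·45787.0673/43504.1389) = 98.7226.

98.7226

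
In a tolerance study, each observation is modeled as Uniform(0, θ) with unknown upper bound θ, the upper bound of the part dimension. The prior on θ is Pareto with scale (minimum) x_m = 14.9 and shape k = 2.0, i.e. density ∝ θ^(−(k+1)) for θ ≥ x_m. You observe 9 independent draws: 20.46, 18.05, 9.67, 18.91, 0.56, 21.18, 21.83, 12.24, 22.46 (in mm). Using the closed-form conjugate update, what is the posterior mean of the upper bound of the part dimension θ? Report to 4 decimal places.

A Pareto(scale x_m, shape k) prior on the upper bound θ of Uniform(0, θ) is conjugate: posterior is Pareto(max(x_m, max xᵢ), k + n).
Sample maximum = 22.46; prior scale x_m = 14.9 → posterior scale = max = 22.46.
Posterior shape = 2.0 + 9 = 11.0.
E[θ|data] = k·x_m/(k−1) = 11.0·22.46/10.0 = 24.7060.

24.7060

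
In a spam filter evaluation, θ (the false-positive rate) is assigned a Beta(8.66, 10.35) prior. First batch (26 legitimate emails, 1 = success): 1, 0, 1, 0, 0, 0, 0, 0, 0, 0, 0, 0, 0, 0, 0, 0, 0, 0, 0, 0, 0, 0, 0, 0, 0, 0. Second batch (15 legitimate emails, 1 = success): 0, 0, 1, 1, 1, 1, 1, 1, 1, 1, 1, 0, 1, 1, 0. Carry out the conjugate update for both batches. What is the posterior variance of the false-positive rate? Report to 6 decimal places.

The Beta prior is conjugate to a Binomial/Bernoulli likelihood; the update adds successes to α and failures to β.
After batch 1: Beta(8.66+2, 10.35+24) = Beta(10.66, 34.35).
After batch 2: Beta(10.66+11, 34.35+4) = Beta(21.66, 38.35).
Var = αβ/((α+β)²(α+β+1)) = 21.66·38.35/(60.01²·61.01) = 0.003781.

0.003781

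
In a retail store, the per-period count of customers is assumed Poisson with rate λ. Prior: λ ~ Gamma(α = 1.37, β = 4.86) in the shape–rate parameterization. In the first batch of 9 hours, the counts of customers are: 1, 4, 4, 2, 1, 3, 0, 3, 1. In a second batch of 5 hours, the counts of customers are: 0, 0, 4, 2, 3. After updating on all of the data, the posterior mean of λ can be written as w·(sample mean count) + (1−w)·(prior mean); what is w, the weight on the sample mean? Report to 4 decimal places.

0.7423

With a Gamma(shape α, rate β) prior, the Poisson likelihood is conjugate: the posterior is Gamma(α + ΣXᵢ, β + n).
Total number of hours: n = 9 + 5 = 14.
Posterior mean = (α₀+S)/(β₀+n) = [n/(β₀+n)]·(S/n) + [β₀/(β₀+n)]·(α₀/β₀), so only n and β₀ enter the weight.
Weight on data w = n/(β₀+n) = 14/(4.86+14) = 14/18.86 = 0.7423.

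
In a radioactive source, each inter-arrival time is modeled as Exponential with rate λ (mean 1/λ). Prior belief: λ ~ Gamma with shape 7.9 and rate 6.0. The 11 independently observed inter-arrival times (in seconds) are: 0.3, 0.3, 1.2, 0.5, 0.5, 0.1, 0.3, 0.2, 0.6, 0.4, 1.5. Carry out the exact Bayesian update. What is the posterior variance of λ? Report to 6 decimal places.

0.133465

With a Gamma(shape α, rate β) prior on the exponential rate λ, the posterior after n observations with total T = Σxᵢ is Gamma(α+n, β+T).
Sum of observations T = 5.9 seconds; n = 11.
Posterior: Gamma(7.9+11, 6.0+5.9) = Gamma(18.9, 11.9).
Var = α/β² = 0.133465.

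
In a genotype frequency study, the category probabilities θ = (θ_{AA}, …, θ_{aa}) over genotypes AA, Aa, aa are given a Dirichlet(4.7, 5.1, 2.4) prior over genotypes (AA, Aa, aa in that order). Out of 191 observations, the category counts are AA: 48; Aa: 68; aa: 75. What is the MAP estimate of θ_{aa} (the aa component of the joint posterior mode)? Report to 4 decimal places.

The Dirichlet prior is conjugate to the Multinomial likelihood: each posterior αⱼ = prior αⱼ + observed count nⱼ.
Posterior concentration: (52.7, 73.1, 77.4), total = 203.2.
Joint mode component: (α_{aa}−1)/(Σα−K) = 76.4/200.2 = 0.3816.

0.3816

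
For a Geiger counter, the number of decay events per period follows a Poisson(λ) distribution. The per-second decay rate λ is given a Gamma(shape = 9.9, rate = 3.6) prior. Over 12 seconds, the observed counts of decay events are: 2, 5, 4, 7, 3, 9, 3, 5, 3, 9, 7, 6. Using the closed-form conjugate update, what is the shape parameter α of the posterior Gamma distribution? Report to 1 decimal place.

72.9

With a Gamma(shape α, rate β) prior, the Poisson likelihood is conjugate: the posterior is Gamma(α + ΣXᵢ, β + n).
Sum of counts S = 63 over n = 12 seconds.
Posterior: Gamma(α+S, β+n) = Gamma(9.9+63, 3.6+12) = Gamma(72.9, 15.6).
Posterior α = 72.9.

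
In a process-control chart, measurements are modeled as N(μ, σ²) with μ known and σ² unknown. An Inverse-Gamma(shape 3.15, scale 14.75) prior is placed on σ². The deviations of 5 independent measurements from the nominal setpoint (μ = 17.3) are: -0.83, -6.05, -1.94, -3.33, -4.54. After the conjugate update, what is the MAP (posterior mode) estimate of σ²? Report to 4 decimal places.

With known mean μ and an Inverse-Gamma(α, β) prior on σ², the Normal likelihood is conjugate: posterior is Inv-Gamma(α + n/2, β + Σ(xᵢ−μ)²/2).
Σ(xᵢ−μ)² = (-0.83)² + (-6.05)² + (-1.94)² + (-3.33)² + (-4.54)² = 72.7555.
Posterior: Inv-Gamma(3.15 + 5/2, 14.75 + 72.7555/2) = Inv-Gamma(5.65, 51.12775).
Mode = β/(α+1) = 51.12775/6.65 = 7.6884.

7.6884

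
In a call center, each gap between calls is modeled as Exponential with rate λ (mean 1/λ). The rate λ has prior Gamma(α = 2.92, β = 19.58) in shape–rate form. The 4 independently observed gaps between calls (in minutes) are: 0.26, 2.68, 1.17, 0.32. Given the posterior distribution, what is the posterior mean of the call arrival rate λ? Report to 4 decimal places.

With a Gamma(shape α, rate β) prior on the exponential rate λ, the posterior after n observations with total T = Σxᵢ is Gamma(α+n, β+T).
Sum of observations T = 4.43 minutes; n = 4.
Posterior: Gamma(2.92+4, 19.58+4.43) = Gamma(6.92, 24.01).
Posterior mean of λ = α/β = 6.92/24.01 = 0.2882.

0.2882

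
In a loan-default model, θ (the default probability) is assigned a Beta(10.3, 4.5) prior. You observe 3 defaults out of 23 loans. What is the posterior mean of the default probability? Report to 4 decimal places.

The Beta prior is conjugate to a Binomial/Bernoulli likelihood; the update adds successes to α and failures to β.
Posterior: Beta(α+k, β+n−k) = Beta(10.3+3, 4.5+20) = Beta(13.3, 24.5).
Posterior mean = α/(α+β) = 13.3/37.8 = 0.3519.

0.3519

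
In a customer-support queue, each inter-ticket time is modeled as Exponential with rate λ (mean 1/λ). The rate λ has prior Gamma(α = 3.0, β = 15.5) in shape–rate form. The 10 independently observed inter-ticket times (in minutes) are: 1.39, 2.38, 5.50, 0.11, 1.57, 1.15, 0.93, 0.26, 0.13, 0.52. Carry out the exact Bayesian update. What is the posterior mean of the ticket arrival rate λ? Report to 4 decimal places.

With a Gamma(shape α, rate β) prior on the exponential rate λ, the posterior after n observations with total T = Σxᵢ is Gamma(α+n, β+T).
Sum of observations T = 13.94 minutes; n = 10.
Posterior: Gamma(3.0+10, 15.5+13.94) = Gamma(13.0, 29.44).
Posterior mean of λ = α/β = 13.0/29.44 = 0.4416.

0.4416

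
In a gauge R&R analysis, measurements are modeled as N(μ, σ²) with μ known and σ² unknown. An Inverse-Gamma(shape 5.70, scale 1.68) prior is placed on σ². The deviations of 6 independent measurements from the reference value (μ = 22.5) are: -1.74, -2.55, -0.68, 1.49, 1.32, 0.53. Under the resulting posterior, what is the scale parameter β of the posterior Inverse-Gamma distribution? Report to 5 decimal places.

With known mean μ and an Inverse-Gamma(α, β) prior on σ², the Normal likelihood is conjugate: posterior is Inv-Gamma(α + n/2, β + Σ(xᵢ−μ)²/2).
Σ(xᵢ−μ)² = (-1.74)² + (-2.55)² + (-0.68)² + (1.49)² + (1.32)² + (0.53)² = 14.2359.
Posterior: Inv-Gamma(5.70 + 6/2, 1.68 + 14.2359/2) = Inv-Gamma(8.70, 8.79795).
Posterior β = 8.79795.

8.79795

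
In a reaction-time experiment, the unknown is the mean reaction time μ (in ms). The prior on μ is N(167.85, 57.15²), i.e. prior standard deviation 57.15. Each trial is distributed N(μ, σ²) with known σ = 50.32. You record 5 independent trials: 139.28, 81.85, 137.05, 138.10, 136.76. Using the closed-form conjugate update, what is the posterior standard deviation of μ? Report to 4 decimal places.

For Normal data with known variance σ², a Normal(μ₀, σ₀²) prior on μ is conjugate. Posterior precision = 1/σ₀² + n/σ²; posterior mean is the precision-weighted average of μ₀ and x̄.
σ₀² = 57.15² = 3266.1225, σ² = 50.32² = 2532.1024; σ² + n·σ₀² = 2532.1024 + 5·3266.1225 = 18862.7149.
Posterior precision = 1/σ₀² + n/σ² = 1/3266.1225 + 5/2532.1024 = (σ² + n·σ₀²)/(σ₀²σ²) = 18862.7149/(3266.1225·2532.1024); posterior variance σₙ² = σ₀²σ²/(σ² + n·σ₀²) = 3266.1225·2532.1024/18862.7149 = 438.439359.
Posterior SD = √σₙ² = √(3266.1225·2532.1024/18862.7149) = 20.9389.

20.9389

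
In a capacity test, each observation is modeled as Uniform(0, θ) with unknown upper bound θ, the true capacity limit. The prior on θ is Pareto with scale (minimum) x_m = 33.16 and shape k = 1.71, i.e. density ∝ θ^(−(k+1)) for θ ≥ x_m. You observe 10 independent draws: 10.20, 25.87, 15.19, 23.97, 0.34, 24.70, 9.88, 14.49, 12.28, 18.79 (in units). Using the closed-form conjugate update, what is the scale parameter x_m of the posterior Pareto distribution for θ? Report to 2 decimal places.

A Pareto(scale x_m, shape k) prior on the upper bound θ of Uniform(0, θ) is conjugate: posterior is Pareto(max(x_m, max xᵢ), k + n).
Sample maximum = 25.87; prior scale x_m = 33.16 → posterior scale = max = 33.16.
Posterior shape = 1.71 + 10 = 11.71.
Posterior scale x_m = 33.16.

33.16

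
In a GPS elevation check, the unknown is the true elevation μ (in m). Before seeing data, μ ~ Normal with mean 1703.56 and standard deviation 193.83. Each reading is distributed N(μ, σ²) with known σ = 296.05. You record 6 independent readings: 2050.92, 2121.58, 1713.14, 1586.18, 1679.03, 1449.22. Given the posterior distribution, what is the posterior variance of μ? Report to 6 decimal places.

10518.073369

For Normal data with known variance σ², a Normal(μ₀, σ₀²) prior on μ is conjugate. Posterior precision = 1/σ₀² + n/σ²; posterior mean is the precision-weighted average of μ₀ and x̄.
σ₀² = 193.83² = 37570.0689, σ² = 296.05² = 87645.6025; σ² + n·σ₀² = 87645.6025 + 6·37570.0689 = 313066.0159.
Posterior precision = 1/σ₀² + n/σ² = 1/37570.0689 + 6/87645.6025 = (σ² + n·σ₀²)/(σ₀²σ²) = 313066.0159/(37570.0689·87645.6025); posterior variance σₙ² = σ₀²σ²/(σ² + n·σ₀²) = 37570.0689·87645.6025/313066.0159 = 10518.073369.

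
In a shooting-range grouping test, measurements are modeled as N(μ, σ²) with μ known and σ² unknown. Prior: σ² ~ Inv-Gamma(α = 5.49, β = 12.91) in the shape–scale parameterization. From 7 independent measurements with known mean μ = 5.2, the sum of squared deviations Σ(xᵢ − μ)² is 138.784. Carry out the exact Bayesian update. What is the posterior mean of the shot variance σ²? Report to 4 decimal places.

10.3006

With known mean μ and an Inverse-Gamma(α, β) prior on σ², the Normal likelihood is conjugate: posterior is Inv-Gamma(α + n/2, β + Σ(xᵢ−μ)²/2).
Posterior: Inv-Gamma(5.49 + 7/2, 12.91 + 138.784/2) = Inv-Gamma(8.99, 82.3020).
E[σ²|data] = β/(α−1) = 82.3020/7.99 = 10.3006.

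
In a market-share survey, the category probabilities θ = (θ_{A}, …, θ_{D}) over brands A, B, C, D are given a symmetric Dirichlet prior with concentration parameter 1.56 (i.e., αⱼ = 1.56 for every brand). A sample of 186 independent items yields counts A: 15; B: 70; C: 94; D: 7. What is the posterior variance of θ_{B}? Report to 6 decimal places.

The Dirichlet prior is conjugate to the Multinomial likelihood: each posterior αⱼ = prior αⱼ + observed count nⱼ.
Posterior concentration: (16.56, 71.56, 95.56, 8.56), total = 192.24.
Var[θ_j] = α_j(Σα−α_j)/((Σα)²(Σα+1)) = 71.56·120.68/(192.24²·193.24) = 0.001209.

0.001209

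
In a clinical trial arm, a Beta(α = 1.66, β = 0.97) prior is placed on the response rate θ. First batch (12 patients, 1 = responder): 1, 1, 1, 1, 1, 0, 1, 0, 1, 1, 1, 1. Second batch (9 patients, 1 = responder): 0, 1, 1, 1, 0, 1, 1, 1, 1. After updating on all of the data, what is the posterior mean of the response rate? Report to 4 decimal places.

0.7897

The Beta prior is conjugate to a Binomial/Bernoulli likelihood; the update adds successes to α and failures to β.
After batch 1: Beta(1.66+10, 0.97+2) = Beta(11.66, 2.97).
After batch 2: Beta(11.66+7, 2.97+2) = Beta(18.66, 4.97).
Posterior mean = α/(α+β) = 18.66/23.63 = 0.7897.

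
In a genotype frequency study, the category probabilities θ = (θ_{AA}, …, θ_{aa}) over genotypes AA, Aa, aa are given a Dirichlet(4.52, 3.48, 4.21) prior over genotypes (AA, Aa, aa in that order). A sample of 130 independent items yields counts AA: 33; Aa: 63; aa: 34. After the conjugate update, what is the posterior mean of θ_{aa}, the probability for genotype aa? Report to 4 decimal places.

The Dirichlet prior is conjugate to the Multinomial likelihood: each posterior αⱼ = prior αⱼ + observed count nⱼ.
Posterior concentration: (37.52, 66.48, 38.21), total = 142.21.
E[θ_{aa}|data] = α_{aa}/Σα = 38.21/142.21 = 0.2687.

0.2687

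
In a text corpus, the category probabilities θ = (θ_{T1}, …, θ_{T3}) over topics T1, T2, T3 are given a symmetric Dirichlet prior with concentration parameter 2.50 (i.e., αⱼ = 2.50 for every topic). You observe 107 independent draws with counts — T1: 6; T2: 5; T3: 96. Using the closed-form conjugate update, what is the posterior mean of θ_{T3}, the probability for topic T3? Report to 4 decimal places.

0.8603

The Dirichlet prior is conjugate to the Multinomial likelihood: each posterior αⱼ = prior αⱼ + observed count nⱼ.
Posterior concentration: (8.50, 7.50, 98.50), total = 114.50.
E[θ_{T3}|data] = α_{T3}/Σα = 98.50/114.50 = 0.8603.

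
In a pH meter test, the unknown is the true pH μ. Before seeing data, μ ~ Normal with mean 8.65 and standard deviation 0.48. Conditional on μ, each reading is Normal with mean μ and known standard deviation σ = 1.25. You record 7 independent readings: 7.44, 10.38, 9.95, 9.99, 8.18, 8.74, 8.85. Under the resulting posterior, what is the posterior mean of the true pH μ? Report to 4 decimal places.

For Normal data with known variance σ², a Normal(μ₀, σ₀²) prior on μ is conjugate. Posterior precision = 1/σ₀² + n/σ²; posterior mean is the precision-weighted average of μ₀ and x̄.
Σxᵢ = 7.44 + 10.38 + 9.95 + 9.99 + 8.18 + 8.74 + 8.85 = 63.53, so n·x̄ = 63.53.
σ₀² = 0.48² = 0.2304, σ² = 1.25² = 1.5625; σ² + n·σ₀² = 1.5625 + 7·0.2304 = 3.1753.
Posterior mean = (μ₀/σ₀² + n·x̄/σ²)/(1/σ₀² + n/σ²) = (σ²·μ₀ + σ₀²·n·x̄)/(σ² + n·σ₀²) = (1.5625·8.65 + 0.2304·63.53)/3.1753 = 28.152937/3.1753 = 8.8662.

8.8662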